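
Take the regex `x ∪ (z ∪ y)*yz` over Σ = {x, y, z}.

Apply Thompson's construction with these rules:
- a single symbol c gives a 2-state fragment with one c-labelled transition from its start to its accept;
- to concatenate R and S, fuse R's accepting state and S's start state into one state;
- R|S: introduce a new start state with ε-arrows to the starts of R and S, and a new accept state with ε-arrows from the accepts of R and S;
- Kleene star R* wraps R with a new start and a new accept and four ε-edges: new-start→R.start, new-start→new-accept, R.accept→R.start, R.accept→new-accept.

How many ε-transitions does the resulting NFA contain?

By structural recursion:
Each of the 5 symbol leaves contributes 0 ε-transitions.
  z ∪ y — 4 ε-transitions
  (z ∪ y)* — 8 ε-transitions
  (z ∪ y)*yz — 8 ε-transitions
  x ∪ (z ∪ y)*yz — 12 ε-transitions

12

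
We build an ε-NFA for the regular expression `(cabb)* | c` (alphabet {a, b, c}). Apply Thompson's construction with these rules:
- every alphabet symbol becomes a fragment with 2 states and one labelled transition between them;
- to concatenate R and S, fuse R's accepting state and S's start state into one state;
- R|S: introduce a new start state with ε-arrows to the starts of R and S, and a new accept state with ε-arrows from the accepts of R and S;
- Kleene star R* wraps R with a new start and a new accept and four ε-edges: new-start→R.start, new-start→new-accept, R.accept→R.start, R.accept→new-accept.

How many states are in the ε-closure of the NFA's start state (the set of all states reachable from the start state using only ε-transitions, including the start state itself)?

Let C(F) = |ε-closure(F.start)| within fragment F, and note whether F accepts ε. Symbol fragments have C = 1 and do not accept ε. Then:
  cabb → same as the first factor's closure: C = 1
  (cabb)* → new start has ε-edges to the inner start and to the new accept, so C = 2 + 1 = 3
  (cabb)* | c → new start ε-reaches every alternative's start; at least one alternative accepts ε, so the union's new accept is reached too: C = 1 + 3 + 1 + 1 = 6

6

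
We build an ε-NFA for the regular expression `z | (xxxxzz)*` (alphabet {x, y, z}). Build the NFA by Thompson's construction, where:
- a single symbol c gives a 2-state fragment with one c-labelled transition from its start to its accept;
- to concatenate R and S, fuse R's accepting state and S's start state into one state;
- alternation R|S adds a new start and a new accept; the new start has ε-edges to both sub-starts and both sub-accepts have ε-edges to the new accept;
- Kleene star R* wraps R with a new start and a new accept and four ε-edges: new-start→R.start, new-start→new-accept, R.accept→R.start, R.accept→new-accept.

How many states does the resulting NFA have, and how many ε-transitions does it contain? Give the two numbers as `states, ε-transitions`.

13, 8

Building bottom-up:
Each of the 7 symbol leaves contributes 2 states and 0 ε-transitions.
  xxxxzz : 7 states, 0 ε-transitions
  (xxxxzz)* : 9 states, 4 ε-transitions
  z | (xxxxzz)* : 13 states, 8 ε-transitions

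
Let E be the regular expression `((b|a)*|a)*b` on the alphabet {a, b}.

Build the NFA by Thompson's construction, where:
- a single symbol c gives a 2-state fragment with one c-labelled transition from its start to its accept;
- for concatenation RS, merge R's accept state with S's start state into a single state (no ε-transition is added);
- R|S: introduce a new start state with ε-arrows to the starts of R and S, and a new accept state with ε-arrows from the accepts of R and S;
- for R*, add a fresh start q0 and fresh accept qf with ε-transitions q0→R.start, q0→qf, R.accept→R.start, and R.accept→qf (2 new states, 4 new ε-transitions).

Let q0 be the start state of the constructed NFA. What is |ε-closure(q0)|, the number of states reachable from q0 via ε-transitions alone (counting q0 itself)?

Compute the ε-closure size of each fragment's start state recursively; a symbol fragment's start has no outgoing ε-edge, so its closure is just itself (size 1).
  b|a — new start ε-reaches every alternative's start; none of them accept ε, so the new accept is not reached: |closure| = 1 + 1 + 1 = 3
  (b|a)* — |closure| = 1 (new start) + 3 (body) + 1 (new accept) = 5
  (b|a)*|a — new start ε-reaches every alternative's start; at least one alternative accepts ε, so the union's new accept is reached too: |closure| = 1 + 5 + 1 + 1 = 8
  ((b|a)*|a)* — |closure| = 1 (new start) + 8 (body) + 1 (new accept) = 10
  ((b|a)*|a)*b — |closure| = 10 + (1−1) = 10 (closure spills across the concat boundary because the left factor accepts ε)

10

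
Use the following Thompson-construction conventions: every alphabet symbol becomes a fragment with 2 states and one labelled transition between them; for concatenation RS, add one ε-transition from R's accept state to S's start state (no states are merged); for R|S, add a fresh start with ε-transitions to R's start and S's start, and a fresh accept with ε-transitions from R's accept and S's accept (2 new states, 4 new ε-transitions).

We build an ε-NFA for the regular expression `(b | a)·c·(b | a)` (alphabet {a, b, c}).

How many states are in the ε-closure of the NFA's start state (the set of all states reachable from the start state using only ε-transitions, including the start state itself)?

Let C(F) = |ε-closure(F.start)| within fragment F, and note whether F accepts ε. Symbol fragments have C = 1 and do not accept ε. Then:
  b | a → |closure| = 1 + 1 + 1 = 3 (the new accept is not ε-reachable since no branch accepts ε)
  b | a → |closure| = 1 + 1 + 1 = 3 (the new accept is not ε-reachable since no branch accepts ε)
  (b | a)·c·(b | a) → |closure| equals the left operand's closure size = 3 (its accept is not ε-reachable, so the closure stops there)

3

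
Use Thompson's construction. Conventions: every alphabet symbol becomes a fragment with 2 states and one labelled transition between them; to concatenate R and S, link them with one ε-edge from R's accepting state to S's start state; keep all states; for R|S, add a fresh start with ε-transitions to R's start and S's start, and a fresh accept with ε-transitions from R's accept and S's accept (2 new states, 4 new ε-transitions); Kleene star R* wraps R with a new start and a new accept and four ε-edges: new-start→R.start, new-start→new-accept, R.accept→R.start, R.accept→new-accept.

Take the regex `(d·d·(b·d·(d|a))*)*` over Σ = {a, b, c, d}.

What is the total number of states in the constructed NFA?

Recursing over subexpressions:
Each of the 6 symbol leaves contributes a 2-state fragment.
  d|a = 6 states
  b·d·(d|a) = 10 states
  (b·d·(d|a))* = 12 states
  d·d·(b·d·(d|a))* = 16 states
  (d·d·(b·d·(d|a))*)* = 18 states

18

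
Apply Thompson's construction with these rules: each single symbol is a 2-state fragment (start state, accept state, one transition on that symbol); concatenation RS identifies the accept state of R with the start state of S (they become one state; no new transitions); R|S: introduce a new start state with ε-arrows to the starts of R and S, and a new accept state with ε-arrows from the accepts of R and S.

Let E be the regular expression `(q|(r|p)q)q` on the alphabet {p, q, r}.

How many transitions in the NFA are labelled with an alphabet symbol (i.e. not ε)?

Bottom-up over the parse tree:
Each of the 5 symbol leaves contributes exactly 1 symbol transition.
  r|p : 2 symbol transitions
  (r|p)q : 3 symbol transitions
  q|(r|p)q : 4 symbol transitions
  (q|(r|p)q)q : 5 symbol transitions

5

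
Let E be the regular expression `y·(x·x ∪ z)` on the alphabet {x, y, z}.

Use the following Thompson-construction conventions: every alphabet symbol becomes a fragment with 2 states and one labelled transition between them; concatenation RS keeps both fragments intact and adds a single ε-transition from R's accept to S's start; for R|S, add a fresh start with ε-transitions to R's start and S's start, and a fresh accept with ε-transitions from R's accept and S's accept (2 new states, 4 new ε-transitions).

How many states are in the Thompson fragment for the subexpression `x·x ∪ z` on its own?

Fragment for `x·x ∪ z`:
Each of the 3 symbol leaves contributes a 2-state fragment.
  x·x = 4 states
  x·x ∪ z = 8 states

8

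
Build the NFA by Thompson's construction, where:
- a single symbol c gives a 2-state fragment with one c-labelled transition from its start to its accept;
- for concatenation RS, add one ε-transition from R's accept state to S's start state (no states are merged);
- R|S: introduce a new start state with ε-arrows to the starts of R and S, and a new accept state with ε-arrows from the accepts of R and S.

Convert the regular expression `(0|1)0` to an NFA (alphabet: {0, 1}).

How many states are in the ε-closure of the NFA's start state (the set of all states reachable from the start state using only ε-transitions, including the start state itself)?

3

Work bottom-up. For each fragment F, track |ε-closure(F.start)| and whether F's accept lies in that closure (i.e. whether F accepts ε). A single-symbol fragment has closure size 1 and does not accept ε.
  0|1 : C = 1 + 1 + 1 = 3 (the new accept is not ε-reachable since no branch accepts ε)
  (0|1)0 : C equals the left operand's closure size = 3 (its accept is not ε-reachable, so the closure stops there)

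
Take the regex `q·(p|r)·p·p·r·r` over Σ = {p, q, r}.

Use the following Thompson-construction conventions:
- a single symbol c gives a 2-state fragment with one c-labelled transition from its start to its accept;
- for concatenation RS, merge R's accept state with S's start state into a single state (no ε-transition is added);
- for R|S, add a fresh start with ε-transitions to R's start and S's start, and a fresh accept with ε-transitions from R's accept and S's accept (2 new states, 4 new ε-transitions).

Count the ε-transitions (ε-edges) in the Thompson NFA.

4

Per subexpression:
Each of the 7 symbol leaves contributes 0 ε-transitions.
  p|r → 4 ε-transitions
  q·(p|r)·p·p·r·r → 4 ε-transitions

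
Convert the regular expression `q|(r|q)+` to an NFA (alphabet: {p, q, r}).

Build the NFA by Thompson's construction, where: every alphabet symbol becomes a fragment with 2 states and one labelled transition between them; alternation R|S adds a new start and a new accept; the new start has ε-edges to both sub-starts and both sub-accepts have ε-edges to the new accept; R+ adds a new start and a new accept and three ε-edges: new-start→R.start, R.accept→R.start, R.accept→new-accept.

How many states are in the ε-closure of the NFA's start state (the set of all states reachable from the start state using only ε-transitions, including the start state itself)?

6

Compute the ε-closure size of each fragment's start state recursively; a symbol fragment's start has no outgoing ε-edge, so its closure is just itself (size 1).
  r|q → new start ε-reaches every alternative's start; none of them accept ε, so the new accept is not reached: C = 1 + 1 + 1 = 3
  (r|q)+ → new start ε-reaches only the body's start; the new accept needs a symbol first: C = 1 + 3 = 4
  q|(r|q)+ → C = 1 + 1 + 4 = 6 (the new accept is not ε-reachable since no branch accepts ε)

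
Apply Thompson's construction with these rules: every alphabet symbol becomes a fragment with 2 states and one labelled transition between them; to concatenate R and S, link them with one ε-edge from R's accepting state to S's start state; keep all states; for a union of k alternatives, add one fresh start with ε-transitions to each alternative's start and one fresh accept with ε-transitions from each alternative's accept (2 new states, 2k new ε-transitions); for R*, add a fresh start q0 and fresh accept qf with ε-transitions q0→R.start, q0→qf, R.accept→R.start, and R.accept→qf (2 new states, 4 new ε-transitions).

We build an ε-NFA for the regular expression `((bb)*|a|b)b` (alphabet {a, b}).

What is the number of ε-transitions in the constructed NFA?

12

Bottom-up over the parse tree:
Each of the 5 symbol leaves contributes 0 ε-transitions.
  bb — 1 ε-transition
  (bb)* — 5 ε-transitions
  (bb)*|a|b — 11 ε-transitions
  ((bb)*|a|b)b — 12 ε-transitions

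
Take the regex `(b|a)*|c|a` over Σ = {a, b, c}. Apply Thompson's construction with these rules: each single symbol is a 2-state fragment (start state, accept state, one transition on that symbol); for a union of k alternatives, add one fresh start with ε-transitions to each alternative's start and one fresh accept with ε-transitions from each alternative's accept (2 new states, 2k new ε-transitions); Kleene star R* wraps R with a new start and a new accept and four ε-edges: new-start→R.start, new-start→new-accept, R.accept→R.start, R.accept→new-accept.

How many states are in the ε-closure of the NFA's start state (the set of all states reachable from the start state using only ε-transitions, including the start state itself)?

9

Let C(F) = |ε-closure(F.start)| within fragment F, and note whether F accepts ε. Symbol fragments have C = 1 and do not accept ε. Then:
  b|a → C = 1 + 1 + 1 = 3 (the new accept is not ε-reachable since no branch accepts ε)
  (b|a)* → the star's fresh start ε-reaches both the body's start and the fresh accept: C = 2 + 3 = 5
  (b|a)*|c|a → new start ε-reaches every alternative's start; at least one alternative accepts ε, so the union's new accept is reached too: C = 1 + 5 + 1 + 1 + 1 = 9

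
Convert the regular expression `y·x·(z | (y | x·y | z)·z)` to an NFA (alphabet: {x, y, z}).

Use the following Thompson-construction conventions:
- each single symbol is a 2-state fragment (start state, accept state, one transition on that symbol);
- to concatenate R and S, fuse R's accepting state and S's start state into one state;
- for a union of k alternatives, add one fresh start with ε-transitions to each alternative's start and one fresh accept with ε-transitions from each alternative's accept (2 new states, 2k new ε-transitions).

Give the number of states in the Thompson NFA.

16

Building bottom-up:
Each of the 8 symbol leaves contributes a 2-state fragment.
  x·y — 3 states
  y | x·y | z — 9 states
  (y | x·y | z)·z — 10 states
  z | (y | x·y | z)·z — 14 states
  y·x·(z | (y | x·y | z)·z) — 16 states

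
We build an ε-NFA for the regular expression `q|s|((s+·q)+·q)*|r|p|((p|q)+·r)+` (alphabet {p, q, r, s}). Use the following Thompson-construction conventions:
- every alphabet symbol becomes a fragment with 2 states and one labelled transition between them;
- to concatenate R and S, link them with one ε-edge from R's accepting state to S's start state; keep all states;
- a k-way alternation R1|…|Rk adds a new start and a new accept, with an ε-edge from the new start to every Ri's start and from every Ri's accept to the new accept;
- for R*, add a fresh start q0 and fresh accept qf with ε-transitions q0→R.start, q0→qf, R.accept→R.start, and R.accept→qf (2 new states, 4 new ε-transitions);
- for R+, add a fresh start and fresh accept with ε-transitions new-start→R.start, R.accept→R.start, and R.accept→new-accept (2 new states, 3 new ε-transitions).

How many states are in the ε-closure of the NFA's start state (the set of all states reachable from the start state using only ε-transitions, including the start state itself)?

Work bottom-up. For each fragment F, track |ε-closure(F.start)| and whether F's accept lies in that closure (i.e. whether F accepts ε). A single-symbol fragment has closure size 1 and does not accept ε.
  s+ → new start ε-reaches only the body's start; the new accept needs a symbol first: C = 1 + 1 = 2
  s+·q → C equals the left operand's closure size = 2 (its accept is not ε-reachable, so the closure stops there)
  (s+·q)+ → C = 1 + 2 = 3 (the body doesn't accept ε, so the new accept is not reached)
  (s+·q)+·q → C equals the left operand's closure size = 3 (its accept is not ε-reachable, so the closure stops there)
  ((s+·q)+·q)* → new start has ε-edges to the inner start and to the new accept, so C = 2 + 3 = 5
  p|q → new start ε-reaches every alternative's start; none of them accept ε, so the new accept is not reached: C = 1 + 1 + 1 = 3
  (p|q)+ → C = 1 + 3 = 4 (the body doesn't accept ε, so the new accept is not reached)
  (p|q)+·r → C equals the left operand's closure size = 4 (its accept is not ε-reachable, so the closure stops there)
  ((p|q)+·r)+ → new start ε-reaches only the body's start; the new accept needs a symbol first: C = 1 + 4 = 5
  q|s|((s+·q)+·q)*|r|p|((p|q)+·r)+ → C = 1 (new start) + (1 + 1 + 5 + 1 + 1 + 5) + 1 (new accept, since some branch ε-reaches its own accept) = 16

16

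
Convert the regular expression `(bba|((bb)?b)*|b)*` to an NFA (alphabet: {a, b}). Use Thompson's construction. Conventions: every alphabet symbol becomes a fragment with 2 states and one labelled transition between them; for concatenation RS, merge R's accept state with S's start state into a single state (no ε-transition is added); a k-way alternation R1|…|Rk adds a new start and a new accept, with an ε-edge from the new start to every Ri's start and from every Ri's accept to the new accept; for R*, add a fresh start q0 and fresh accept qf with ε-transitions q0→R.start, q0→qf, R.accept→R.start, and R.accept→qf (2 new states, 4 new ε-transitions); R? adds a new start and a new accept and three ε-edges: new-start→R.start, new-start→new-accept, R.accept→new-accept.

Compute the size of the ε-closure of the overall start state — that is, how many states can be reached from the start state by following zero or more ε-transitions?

Let C(F) = |ε-closure(F.start)| within fragment F, and note whether F accepts ε. Symbol fragments have C = 1 and do not accept ε. Then:
  bba : same as the first factor's closure: |closure| = 1
  bb : same as the first factor's closure: |closure| = 1
  (bb)? : |closure| = 1 (new start) + 1 (body) + 1 (new accept, via ε) = 3
  (bb)?b : |closure| = 3 + (1−1) = 3 (closure spills across the concat boundary because the left factor accepts ε)
  ((bb)?b)* : |closure| = 1 (new start) + 3 (body) + 1 (new accept) = 5
  bba|((bb)?b)*|b : new start ε-reaches every alternative's start; at least one alternative accepts ε, so the union's new accept is reached too: |closure| = 1 + 1 + 5 + 1 + 1 = 9
  (bba|((bb)?b)*|b)* : new start has ε-edges to the inner start and to the new accept, so |closure| = 2 + 9 = 11

11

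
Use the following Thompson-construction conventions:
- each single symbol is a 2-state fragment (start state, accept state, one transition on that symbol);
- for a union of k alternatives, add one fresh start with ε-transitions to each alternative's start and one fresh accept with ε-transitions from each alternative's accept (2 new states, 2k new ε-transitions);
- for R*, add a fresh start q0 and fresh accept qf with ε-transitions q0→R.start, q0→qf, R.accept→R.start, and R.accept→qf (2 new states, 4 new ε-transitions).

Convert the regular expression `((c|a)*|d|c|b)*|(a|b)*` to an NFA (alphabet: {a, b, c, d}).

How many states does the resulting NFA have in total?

By structural recursion:
Each of the 7 symbol leaves contributes a 2-state fragment.
  c|a = 6 states
  (c|a)* = 8 states
  (c|a)*|d|c|b = 16 states
  ((c|a)*|d|c|b)* = 18 states
  a|b = 6 states
  (a|b)* = 8 states
  ((c|a)*|d|c|b)*|(a|b)* = 28 states

28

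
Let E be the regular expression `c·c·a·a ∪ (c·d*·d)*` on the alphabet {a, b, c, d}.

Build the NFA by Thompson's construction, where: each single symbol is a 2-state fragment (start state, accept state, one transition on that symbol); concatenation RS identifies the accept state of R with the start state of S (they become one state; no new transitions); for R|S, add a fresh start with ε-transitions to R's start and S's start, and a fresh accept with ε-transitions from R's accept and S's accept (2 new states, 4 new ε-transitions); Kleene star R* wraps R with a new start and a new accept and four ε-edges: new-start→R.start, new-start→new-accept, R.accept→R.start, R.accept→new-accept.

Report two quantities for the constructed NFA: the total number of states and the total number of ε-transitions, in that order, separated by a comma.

Bottom-up over the parse tree:
Each of the 7 symbol leaves contributes 2 states and 0 ε-transitions.
  c·c·a·a — 5 states, 0 ε-transitions
  d* — 4 states, 4 ε-transitions
  c·d*·d — 6 states, 4 ε-transitions
  (c·d*·d)* — 8 states, 8 ε-transitions
  c·c·a·a ∪ (c·d*·d)* — 15 states, 12 ε-transitions

15, 12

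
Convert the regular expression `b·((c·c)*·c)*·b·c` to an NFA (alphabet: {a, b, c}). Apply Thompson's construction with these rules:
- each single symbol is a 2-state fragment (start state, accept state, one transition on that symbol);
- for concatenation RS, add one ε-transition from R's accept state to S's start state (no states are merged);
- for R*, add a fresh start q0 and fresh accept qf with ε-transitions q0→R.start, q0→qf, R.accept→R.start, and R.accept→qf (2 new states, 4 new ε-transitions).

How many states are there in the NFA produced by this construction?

16

Per subexpression:
Each of the 6 symbol leaves contributes a 2-state fragment.
  c·c — 4 states
  (c·c)* — 6 states
  (c·c)*·c — 8 states
  ((c·c)*·c)* — 10 states
  b·((c·c)*·c)*·b·c — 16 states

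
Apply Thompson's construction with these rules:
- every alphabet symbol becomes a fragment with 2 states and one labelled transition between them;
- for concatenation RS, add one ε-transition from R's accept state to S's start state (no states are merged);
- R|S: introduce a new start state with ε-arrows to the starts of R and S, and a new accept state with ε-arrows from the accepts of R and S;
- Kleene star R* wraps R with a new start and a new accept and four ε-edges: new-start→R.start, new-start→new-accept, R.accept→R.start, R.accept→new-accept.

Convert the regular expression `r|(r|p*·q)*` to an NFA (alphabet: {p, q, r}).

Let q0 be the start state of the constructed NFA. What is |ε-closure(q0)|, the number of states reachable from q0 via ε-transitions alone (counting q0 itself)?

11

Work bottom-up. For each fragment F, track |ε-closure(F.start)| and whether F's accept lies in that closure (i.e. whether F accepts ε). A single-symbol fragment has closure size 1 and does not accept ε.
  p* — the star's fresh start ε-reaches both the body's start and the fresh accept: |ε-closure| = 2 + 1 = 3
  p*·q — |ε-closure| = 3 + 1 = 4 (closure spills across the concat boundary because the left factor accepts ε)
  r|p*·q — new start ε-reaches every alternative's start; none of them accept ε, so the new accept is not reached: |ε-closure| = 1 + 1 + 4 = 6
  (r|p*·q)* — the star's fresh start ε-reaches both the body's start and the fresh accept: |ε-closure| = 2 + 6 = 8
  r|(r|p*·q)* — |ε-closure| = 1 (new start) + (1 + 8) + 1 (new accept, since some branch ε-reaches its own accept) = 11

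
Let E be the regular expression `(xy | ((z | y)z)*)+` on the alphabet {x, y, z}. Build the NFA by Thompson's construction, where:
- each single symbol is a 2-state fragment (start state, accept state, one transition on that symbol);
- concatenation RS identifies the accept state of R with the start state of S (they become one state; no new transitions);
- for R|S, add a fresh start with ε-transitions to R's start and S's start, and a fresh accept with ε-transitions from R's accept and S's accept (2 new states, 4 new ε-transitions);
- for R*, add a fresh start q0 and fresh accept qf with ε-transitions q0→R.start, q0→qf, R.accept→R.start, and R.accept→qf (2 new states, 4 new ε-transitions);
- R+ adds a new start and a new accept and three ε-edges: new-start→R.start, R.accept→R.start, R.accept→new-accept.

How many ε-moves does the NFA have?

Recursing over subexpressions:
Each of the 5 symbol leaves contributes 0 ε-transitions.
  xy = 0 ε-transitions
  z | y = 4 ε-transitions
  (z | y)z = 4 ε-transitions
  ((z | y)z)* = 8 ε-transitions
  xy | ((z | y)z)* = 12 ε-transitions
  (xy | ((z | y)z)*)+ = 15 ε-transitions

15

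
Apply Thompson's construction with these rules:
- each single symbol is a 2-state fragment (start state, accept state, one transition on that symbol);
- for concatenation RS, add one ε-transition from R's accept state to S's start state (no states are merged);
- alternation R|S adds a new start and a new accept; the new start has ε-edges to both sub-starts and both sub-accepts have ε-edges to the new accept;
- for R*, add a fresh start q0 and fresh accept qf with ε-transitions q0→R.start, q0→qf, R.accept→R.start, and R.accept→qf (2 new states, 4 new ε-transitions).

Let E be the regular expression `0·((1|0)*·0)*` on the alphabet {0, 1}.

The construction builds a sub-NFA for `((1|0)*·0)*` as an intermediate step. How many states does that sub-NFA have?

12

Fragment for `((1|0)*·0)*`:
Each of the 3 symbol leaves contributes a 2-state fragment.
  1|0 = 6 states
  (1|0)* = 8 states
  (1|0)*·0 = 10 states
  ((1|0)*·0)* = 12 states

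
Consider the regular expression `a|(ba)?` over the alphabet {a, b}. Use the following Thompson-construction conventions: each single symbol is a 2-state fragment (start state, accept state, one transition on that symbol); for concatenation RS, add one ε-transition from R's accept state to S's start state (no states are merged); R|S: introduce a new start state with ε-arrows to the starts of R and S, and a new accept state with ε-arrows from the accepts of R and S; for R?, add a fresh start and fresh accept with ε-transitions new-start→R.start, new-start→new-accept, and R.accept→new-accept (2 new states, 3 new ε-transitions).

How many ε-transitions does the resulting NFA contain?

8

By structural recursion:
Each of the 3 symbol leaves contributes 0 ε-transitions.
  ba → 1 ε-transition
  (ba)? → 4 ε-transitions
  a|(ba)? → 8 ε-transitions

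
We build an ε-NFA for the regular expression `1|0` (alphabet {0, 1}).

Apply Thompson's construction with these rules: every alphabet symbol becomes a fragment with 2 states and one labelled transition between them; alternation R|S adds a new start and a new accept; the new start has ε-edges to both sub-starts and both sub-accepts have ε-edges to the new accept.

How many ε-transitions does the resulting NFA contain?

4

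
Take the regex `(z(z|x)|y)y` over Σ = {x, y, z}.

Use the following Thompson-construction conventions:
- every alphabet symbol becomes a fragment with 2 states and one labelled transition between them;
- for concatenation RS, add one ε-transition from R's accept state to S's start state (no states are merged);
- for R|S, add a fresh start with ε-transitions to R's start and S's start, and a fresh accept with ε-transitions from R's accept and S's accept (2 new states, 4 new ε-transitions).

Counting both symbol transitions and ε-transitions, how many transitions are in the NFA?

Building bottom-up:
Each of the 5 symbol leaves contributes 1 transition (1 symbol, 0 ε).
  z|x = 6 transitions (2 symbol, 4 ε)
  z(z|x) = 8 transitions (3 symbol, 5 ε)
  z(z|x)|y = 13 transitions (4 symbol, 9 ε)
  (z(z|x)|y)y = 15 transitions (5 symbol, 10 ε)

15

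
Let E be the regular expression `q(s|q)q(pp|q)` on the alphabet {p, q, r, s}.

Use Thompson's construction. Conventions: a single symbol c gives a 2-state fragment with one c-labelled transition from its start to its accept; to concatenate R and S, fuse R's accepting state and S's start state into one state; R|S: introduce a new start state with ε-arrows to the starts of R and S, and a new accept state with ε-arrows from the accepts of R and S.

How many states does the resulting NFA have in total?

Recursing over subexpressions:
Each of the 7 symbol leaves contributes a 2-state fragment.
  s|q → 6 states
  pp → 3 states
  pp|q → 7 states
  q(s|q)q(pp|q) → 14 states

14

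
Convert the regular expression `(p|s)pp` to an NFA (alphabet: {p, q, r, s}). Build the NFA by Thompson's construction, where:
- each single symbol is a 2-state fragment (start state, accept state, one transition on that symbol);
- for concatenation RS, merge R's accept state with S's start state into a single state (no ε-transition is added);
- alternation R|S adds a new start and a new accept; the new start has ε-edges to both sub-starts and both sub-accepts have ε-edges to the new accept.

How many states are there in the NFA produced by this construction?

Per subexpression:
Each of the 4 symbol leaves contributes a 2-state fragment.
  p|s — 6 states
  (p|s)pp — 8 states

8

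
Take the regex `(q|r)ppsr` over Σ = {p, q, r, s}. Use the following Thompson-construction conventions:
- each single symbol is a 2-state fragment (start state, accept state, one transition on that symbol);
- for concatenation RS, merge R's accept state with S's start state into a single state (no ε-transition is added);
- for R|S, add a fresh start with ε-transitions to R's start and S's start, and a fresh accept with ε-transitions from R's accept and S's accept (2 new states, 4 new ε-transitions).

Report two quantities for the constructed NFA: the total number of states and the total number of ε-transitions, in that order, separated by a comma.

10, 4

Per subexpression:
Each of the 6 symbol leaves contributes 2 states and 0 ε-transitions.
  q|r : 6 states, 4 ε-transitions
  (q|r)ppsr : 10 states, 4 ε-transitions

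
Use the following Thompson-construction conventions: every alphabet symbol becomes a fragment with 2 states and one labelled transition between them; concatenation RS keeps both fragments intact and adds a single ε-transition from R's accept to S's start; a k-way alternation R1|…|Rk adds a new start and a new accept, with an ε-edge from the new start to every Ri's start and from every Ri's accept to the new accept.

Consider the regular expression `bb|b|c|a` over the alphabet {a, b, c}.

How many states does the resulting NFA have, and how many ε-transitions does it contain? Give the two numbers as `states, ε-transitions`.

12, 9

By structural recursion:
Each of the 5 symbol leaves contributes 2 states and 0 ε-transitions.
  bb — 4 states, 1 ε-transition
  bb|b|c|a — 12 states, 9 ε-transitions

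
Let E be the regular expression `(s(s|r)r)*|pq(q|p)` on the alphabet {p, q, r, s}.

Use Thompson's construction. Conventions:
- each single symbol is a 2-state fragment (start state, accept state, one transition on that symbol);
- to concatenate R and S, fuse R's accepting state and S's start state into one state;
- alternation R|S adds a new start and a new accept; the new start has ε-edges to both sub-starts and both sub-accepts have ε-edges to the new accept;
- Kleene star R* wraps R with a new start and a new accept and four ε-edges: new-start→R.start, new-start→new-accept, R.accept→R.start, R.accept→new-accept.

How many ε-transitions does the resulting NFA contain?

Recursing over subexpressions:
Each of the 8 symbol leaves contributes 0 ε-transitions.
  s|r — 4 ε-transitions
  s(s|r)r — 4 ε-transitions
  (s(s|r)r)* — 8 ε-transitions
  q|p — 4 ε-transitions
  pq(q|p) — 4 ε-transitions
  (s(s|r)r)*|pq(q|p) — 16 ε-transitions

16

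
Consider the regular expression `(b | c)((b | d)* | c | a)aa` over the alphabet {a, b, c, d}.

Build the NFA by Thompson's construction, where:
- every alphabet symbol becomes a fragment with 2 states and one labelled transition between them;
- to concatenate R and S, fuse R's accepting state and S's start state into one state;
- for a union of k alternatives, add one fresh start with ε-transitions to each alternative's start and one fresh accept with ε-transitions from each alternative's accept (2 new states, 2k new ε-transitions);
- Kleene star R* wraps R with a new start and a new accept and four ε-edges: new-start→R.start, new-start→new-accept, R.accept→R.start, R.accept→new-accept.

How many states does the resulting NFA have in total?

Recursing over subexpressions:
Each of the 8 symbol leaves contributes a 2-state fragment.
  b | c → 6 states
  b | d → 6 states
  (b | d)* → 8 states
  (b | d)* | c | a → 14 states
  (b | c)((b | d)* | c | a)aa → 21 states

21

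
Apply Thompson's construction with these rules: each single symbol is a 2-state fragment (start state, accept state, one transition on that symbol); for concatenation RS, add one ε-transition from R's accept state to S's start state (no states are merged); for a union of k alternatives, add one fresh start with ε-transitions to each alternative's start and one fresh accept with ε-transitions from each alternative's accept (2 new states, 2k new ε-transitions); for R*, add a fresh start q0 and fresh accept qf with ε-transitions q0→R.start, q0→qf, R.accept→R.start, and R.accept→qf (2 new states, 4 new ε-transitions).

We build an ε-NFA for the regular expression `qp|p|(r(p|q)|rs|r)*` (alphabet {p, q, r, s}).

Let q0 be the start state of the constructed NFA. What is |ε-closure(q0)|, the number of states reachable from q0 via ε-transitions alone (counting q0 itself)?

10

Work bottom-up. For each fragment F, track |ε-closure(F.start)| and whether F's accept lies in that closure (i.e. whether F accepts ε). A single-symbol fragment has closure size 1 and does not accept ε.
  qp — same as the first factor's closure: C = 1
  p|q — C = 1 + 1 + 1 = 3 (the new accept is not ε-reachable since no branch accepts ε)
  r(p|q) — C equals the left operand's closure size = 1 (its accept is not ε-reachable, so the closure stops there)
  rs — C equals the left operand's closure size = 1 (its accept is not ε-reachable, so the closure stops there)
  r(p|q)|rs|r — new start ε-reaches every alternative's start; none of them accept ε, so the new accept is not reached: C = 1 + 1 + 1 + 1 = 4
  (r(p|q)|rs|r)* — the star's fresh start ε-reaches both the body's start and the fresh accept: C = 2 + 4 = 6
  qp|p|(r(p|q)|rs|r)* — C = 1 (new start) + (1 + 1 + 6) + 1 (new accept, since some branch ε-reaches its own accept) = 10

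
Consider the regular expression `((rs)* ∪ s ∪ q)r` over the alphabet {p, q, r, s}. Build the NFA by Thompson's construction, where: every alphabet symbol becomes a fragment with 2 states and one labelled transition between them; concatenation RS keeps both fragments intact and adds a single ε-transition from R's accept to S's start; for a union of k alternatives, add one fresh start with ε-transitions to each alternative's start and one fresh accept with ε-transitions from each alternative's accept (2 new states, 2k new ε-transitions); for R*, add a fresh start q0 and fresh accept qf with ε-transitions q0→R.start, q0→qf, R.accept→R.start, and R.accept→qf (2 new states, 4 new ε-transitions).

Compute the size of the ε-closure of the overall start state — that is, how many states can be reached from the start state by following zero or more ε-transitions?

8

Compute the ε-closure size of each fragment's start state recursively; a symbol fragment's start has no outgoing ε-edge, so its closure is just itself (size 1).
  rs : same as the first factor's closure: C = 1
  (rs)* : new start has ε-edges to the inner start and to the new accept, so C = 2 + 1 = 3
  (rs)* ∪ s ∪ q : new start ε-reaches every alternative's start; at least one alternative accepts ε, so the union's new accept is reached too: C = 1 + 3 + 1 + 1 + 1 = 7
  ((rs)* ∪ s ∪ q)r : the left operand accepts ε, so the closure extends into the next operand (via the concat ε-link); C = 7 + 1 = 8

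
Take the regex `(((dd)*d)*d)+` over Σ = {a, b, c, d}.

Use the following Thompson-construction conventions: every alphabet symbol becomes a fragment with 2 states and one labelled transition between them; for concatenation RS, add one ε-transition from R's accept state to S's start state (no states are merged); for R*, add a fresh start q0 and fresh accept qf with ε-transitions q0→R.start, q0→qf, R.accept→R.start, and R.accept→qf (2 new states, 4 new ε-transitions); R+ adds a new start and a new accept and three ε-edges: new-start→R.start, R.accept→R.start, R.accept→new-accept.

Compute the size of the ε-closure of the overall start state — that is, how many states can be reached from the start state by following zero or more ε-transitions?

8

Compute the ε-closure size of each fragment's start state recursively; a symbol fragment's start has no outgoing ε-edge, so its closure is just itself (size 1).
  dd — same as the first factor's closure: |ε-closure| = 1
  (dd)* — new start has ε-edges to the inner start and to the new accept, so |ε-closure| = 2 + 1 = 3
  (dd)*d — the left operand accepts ε, so the closure extends into the next operand (via the concat ε-link); |ε-closure| = 3 + 1 = 4
  ((dd)*d)* — the star's fresh start ε-reaches both the body's start and the fresh accept: |ε-closure| = 2 + 4 = 6
  ((dd)*d)*d — the left operand accepts ε, so the closure extends into the next operand (via the concat ε-link); |ε-closure| = 6 + 1 = 7
  (((dd)*d)*d)+ — |ε-closure| = 1 + 7 = 8 (the body doesn't accept ε, so the new accept is not reached)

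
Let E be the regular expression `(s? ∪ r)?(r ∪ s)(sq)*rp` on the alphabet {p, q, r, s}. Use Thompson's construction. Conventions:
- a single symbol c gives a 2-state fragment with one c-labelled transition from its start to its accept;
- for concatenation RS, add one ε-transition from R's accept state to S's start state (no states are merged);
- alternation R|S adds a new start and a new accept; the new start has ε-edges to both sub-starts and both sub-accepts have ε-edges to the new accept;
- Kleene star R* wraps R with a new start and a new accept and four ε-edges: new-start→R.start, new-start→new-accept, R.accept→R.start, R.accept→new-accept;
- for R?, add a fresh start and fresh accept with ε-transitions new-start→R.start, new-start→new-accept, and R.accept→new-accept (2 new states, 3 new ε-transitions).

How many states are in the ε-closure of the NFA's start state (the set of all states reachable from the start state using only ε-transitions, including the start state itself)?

Let C(F) = |ε-closure(F.start)| within fragment F, and note whether F accepts ε. Symbol fragments have C = 1 and do not accept ε. Then:
  s? → new start has ε-edges to the inner start and to the new accept, so |ε-closure| = 2 + 1 = 3
  s? ∪ r → new start ε-reaches every alternative's start; at least one alternative accepts ε, so the union's new accept is reached too: |ε-closure| = 1 + 3 + 1 + 1 = 6
  (s? ∪ r)? → new start has ε-edges to the inner start and to the new accept, so |ε-closure| = 2 + 6 = 8
  r ∪ s → new start ε-reaches every alternative's start; none of them accept ε, so the new accept is not reached: |ε-closure| = 1 + 1 + 1 = 3
  sq → |ε-closure| equals the left operand's closure size = 1 (its accept is not ε-reachable, so the closure stops there)
  (sq)* → the star's fresh start ε-reaches both the body's start and the fresh accept: |ε-closure| = 2 + 1 = 3
  (s? ∪ r)?(r ∪ s)(sq)*rp → the left operand accepts ε, so the closure extends into the next operand (via the concat ε-link); |ε-closure| = 8 + 3 = 11

11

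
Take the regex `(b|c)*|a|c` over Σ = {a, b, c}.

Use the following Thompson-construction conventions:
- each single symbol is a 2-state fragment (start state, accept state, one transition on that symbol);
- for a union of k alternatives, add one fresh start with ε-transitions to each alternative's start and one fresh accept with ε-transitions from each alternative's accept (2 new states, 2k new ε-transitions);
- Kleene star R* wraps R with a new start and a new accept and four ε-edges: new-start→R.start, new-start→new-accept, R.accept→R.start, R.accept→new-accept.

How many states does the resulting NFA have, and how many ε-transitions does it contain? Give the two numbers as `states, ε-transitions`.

14, 14

By structural recursion:
Each of the 4 symbol leaves contributes 2 states and 0 ε-transitions.
  b|c — 6 states, 4 ε-transitions
  (b|c)* — 8 states, 8 ε-transitions
  (b|c)*|a|c — 14 states, 14 ε-transitions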